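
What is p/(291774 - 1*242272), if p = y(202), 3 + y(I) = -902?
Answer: -905/49502 ≈ -0.018282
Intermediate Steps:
y(I) = -905 (y(I) = -3 - 902 = -905)
p = -905
p/(291774 - 1*242272) = -905/(291774 - 1*242272) = -905/(291774 - 242272) = -905/49502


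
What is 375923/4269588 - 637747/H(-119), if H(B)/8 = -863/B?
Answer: -81006130069423/7369308888 ≈ -10992.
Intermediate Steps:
H(B) = -6904/B (H(B) = 8*(-863/B) = -6904/B)
375923/4269588 - 637747/H(-119) = 375923/4269588 - 637747/((-6904/(-119))) = 375923*(1/4269588) - 637747/((-6904*(-1/119))) = 375923/4269588 - 637747/6904/119 = 375923/4269588 - 637747*119/6904 = 375923/4269588 - 75891893/6904 = -81006130069423/7369308888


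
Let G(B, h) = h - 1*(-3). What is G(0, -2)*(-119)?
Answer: -119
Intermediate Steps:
G(B, h) = 3 + h (G(B, h) = h + 3 = 3 + h)
G(0, -2)*(-119) = (3 - 2)*(-119) = 1*(-119) = -119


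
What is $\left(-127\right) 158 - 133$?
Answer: $-20199$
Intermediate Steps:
$\left(-127\right) 158 - 133 = -20066 - 133 = -20199$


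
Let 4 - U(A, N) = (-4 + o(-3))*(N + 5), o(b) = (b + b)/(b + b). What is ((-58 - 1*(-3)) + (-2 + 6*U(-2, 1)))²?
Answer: 5625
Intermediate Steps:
o(b) = 1 (o(b) = (2*b)/((2*b)) = (2*b)*(1/(2*b)) = 1)
U(A, N) = 19 + 3*N (U(A, N) = 4 - (-4 + 1)*(N + 5) = 4 - (-3)*(5 + N) = 4 - (-15 - 3*N) = 4 + (15 + 3*N) = 19 + 3*N)
((-58 - 1*(-3)) + (-2 + 6*U(-2, 1)))² = ((-58 - 1*(-3)) + (-2 + 6*(19 + 3*1)))² = ((-58 + 3) + (-2 + 6*(19 + 3)))² = (-55 + (-2 + 6*22))² = (-55 + (-2 + 132))² = (-55 + 130)² = 75² = 5625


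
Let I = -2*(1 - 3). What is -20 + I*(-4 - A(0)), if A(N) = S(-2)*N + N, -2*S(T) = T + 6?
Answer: -36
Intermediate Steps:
S(T) = -3 - T/2 (S(T) = -(T + 6)/2 = -(6 + T)/2 = -3 - T/2)
A(N) = -N (A(N) = (-3 - ½*(-2))*N + N = (-3 + 1)*N + N = -2*N + N = -N)
I = 4 (I = -2*(-2) = 4)
-20 + I*(-4 - A(0)) = -20 + 4*(-4 - (-1)*0) = -20 + 4*(-4 - 1*0) = -20 + 4*(-4 + 0) = -20 + 4*(-4) = -20 - 16 = -36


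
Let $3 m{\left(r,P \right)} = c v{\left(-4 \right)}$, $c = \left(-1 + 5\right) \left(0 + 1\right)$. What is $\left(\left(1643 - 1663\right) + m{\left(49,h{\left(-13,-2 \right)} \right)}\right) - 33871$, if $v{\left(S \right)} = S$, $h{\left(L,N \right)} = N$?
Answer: $- \frac{101689}{3} \approx -33896.0$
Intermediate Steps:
$c = 4$ ($c = 4 \cdot 1 = 4$)
$m{\left(r,P \right)} = - \frac{16}{3}$ ($m{\left(r,P \right)} = \frac{4 \left(-4\right)}{3} = \frac{1}{3} \left(-16\right) = - \frac{16}{3}$)
$\left(\left(1643 - 1663\right) + m{\left(49,h{\left(-13,-2 \right)} \right)}\right) - 33871 = \left(\left(1643 - 1663\right) - \frac{16}{3}\right) - 33871 = \left(-20 - \frac{16}{3}\right) - 33871 = - \frac{76}{3} - 33871 = - \frac{101689}{3}$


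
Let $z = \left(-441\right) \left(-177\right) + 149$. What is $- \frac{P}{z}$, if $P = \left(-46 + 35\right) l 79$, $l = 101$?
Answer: $\frac{87769}{78206} \approx 1.1223$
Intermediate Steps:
$z = 78206$ ($z = 78057 + 149 = 78206$)
$P = -87769$ ($P = \left(-46 + 35\right) 101 \cdot 79 = \left(-11\right) 101 \cdot 79 = \left(-1111\right) 79 = -87769$)
$- \frac{P}{z} = - \frac{-87769}{78206} = \left(-1\right) \left(- \frac{87769}{78206}\right) = \frac{87769}{78206}$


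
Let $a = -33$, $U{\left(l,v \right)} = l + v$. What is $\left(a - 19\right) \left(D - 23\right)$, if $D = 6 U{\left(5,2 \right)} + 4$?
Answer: $-1196$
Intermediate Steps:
$D = 46$ ($D = 6 \left(5 + 2\right) + 4 = 6 \cdot 7 + 4 = 42 + 4 = 46$)
$\left(a - 19\right) \left(D - 23\right) = \left(-33 - 19\right) \left(46 - 23\right) = \left(-52\right) 23 = -1196$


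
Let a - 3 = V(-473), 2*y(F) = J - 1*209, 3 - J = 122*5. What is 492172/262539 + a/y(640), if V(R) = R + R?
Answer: 149460151/35705304 ≈ 4.1859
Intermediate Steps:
J = -607 (J = 3 - 122*5 = 3 - 1*610 = 3 - 610 = -607)
y(F) = -408 (y(F) = (-607 - 1*209)/2 = (-607 - 209)/2 = (½)*(-816) = -408)
V(R) = 2*R
a = -943 (a = 3 + 2*(-473) = 3 - 946 = -943)
492172/262539 + a/y(640) = 492172/262539 - 943/(-408) = 492172*(1/262539) - 943*(-1/408) = 492172/262539 + 943/408 = 149460151/35705304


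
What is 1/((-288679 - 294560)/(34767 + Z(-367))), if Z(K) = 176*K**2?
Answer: -23740031/583239 ≈ -40.704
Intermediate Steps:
1/((-288679 - 294560)/(34767 + Z(-367))) = 1/((-288679 - 294560)/(34767 + 176*(-367)**2)) = 1/(-583239/(34767 + 176*134689)) = 1/(-583239/(34767 + 23705264)) = 1/(-583239/23740031) = -23740031/583239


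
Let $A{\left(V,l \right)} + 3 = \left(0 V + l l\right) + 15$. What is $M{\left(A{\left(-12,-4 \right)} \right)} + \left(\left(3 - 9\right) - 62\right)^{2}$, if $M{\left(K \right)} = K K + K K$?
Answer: $6192$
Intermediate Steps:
$A{\left(V,l \right)} = 12 + l^{2}$ ($A{\left(V,l \right)} = -3 + \left(\left(0 V + l l\right) + 15\right) = -3 + \left(\left(0 + l^{2}\right) + 15\right) = -3 + \left(l^{2} + 15\right) = -3 + \left(15 + l^{2}\right) = 12 + l^{2}$)
$M{\left(K \right)} = 2 K^{2}$ ($M{\left(K \right)} = K^{2} + K^{2} = 2 K^{2}$)
$M{\left(A{\left(-12,-4 \right)} \right)} + \left(\left(3 - 9\right) - 62\right)^{2} = 2 \left(12 + \left(-4\right)^{2}\right)^{2} + \left(\left(3 - 9\right) - 62\right)^{2} = 2 \left(12 + 16\right)^{2} + \left(\left(3 - 9\right) - 62\right)^{2} = 2 \cdot 28^{2} + \left(-6 - 62\right)^{2} = 2 \cdot 784 + \left(-68\right)^{2} = 1568 + 4624 = 6192$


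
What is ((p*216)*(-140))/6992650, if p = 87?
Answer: -37584/99895 ≈ -0.37624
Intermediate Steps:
((p*216)*(-140))/6992650 = ((87*216)*(-140))/6992650 = (18792*(-140))*(1/6992650) = -2630880*1/6992650 = -37584/99895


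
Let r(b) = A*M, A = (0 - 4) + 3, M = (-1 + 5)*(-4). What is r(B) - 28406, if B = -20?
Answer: -28390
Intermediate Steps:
M = -16 (M = 4*(-4) = -16)
A = -1 (A = -4 + 3 = -1)
r(b) = 16 (r(b) = -1*(-16) = 16)
r(B) - 28406 = 16 - 28406 = -28390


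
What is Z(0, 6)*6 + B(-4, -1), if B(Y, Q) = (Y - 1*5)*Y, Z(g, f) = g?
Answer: 36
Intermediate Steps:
B(Y, Q) = Y*(-5 + Y) (B(Y, Q) = (Y - 5)*Y = (-5 + Y)*Y = Y*(-5 + Y))
Z(0, 6)*6 + B(-4, -1) = 0*6 - 4*(-5 - 4) = 0 - 4*(-9) = 0 + 36 = 36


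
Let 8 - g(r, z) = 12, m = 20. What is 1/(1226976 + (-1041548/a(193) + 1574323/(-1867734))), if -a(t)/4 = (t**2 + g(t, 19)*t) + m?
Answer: 68166687798/83639318803225375 ≈ 8.1501e-7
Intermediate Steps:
g(r, z) = -4 (g(r, z) = 8 - 1*12 = 8 - 12 = -4)
a(t) = -80 - 4*t**2 + 16*t (a(t) = -4*((t**2 - 4*t) + 20) = -4*(20 + t**2 - 4*t) = -80 - 4*t**2 + 16*t)
1/(1226976 + (-1041548/a(193) + 1574323/(-1867734))) = 1/(1226976 + (-1041548/(-80 - 4*193**2 + 16*193) + 1574323/(-1867734))) = 1/(1226976 + (-1041548/(-80 - 4*37249 + 3088) + 1574323*(-1/1867734))) = 1/(1226976 + (-1041548/(-80 - 148996 + 3088) - 1574323/1867734)) = 1/(1226976 + (-1041548/(-145988) - 1574323/1867734)) = 1/(1226976 + (-1041548*(-1/145988) - 1574323/1867734)) = 1/(1226976 + (260387/36497 - 1574323/1867734)) = 1/(1226976 + 428875586527/68166687798) = 1/(83639318803225375/68166687798) = 68166687798/83639318803225375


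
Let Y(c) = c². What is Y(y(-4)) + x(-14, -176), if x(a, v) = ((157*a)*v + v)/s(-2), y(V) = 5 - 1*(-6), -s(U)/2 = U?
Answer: 96789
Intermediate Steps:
s(U) = -2*U
y(V) = 11 (y(V) = 5 + 6 = 11)
x(a, v) = v/4 + 157*a*v/4 (x(a, v) = ((157*a)*v + v)/((-2*(-2))) = (157*a*v + v)/4 = (v + 157*a*v)*(¼) = v/4 + 157*a*v/4)
Y(y(-4)) + x(-14, -176) = 11² + (¼)*(-176)*(1 + 157*(-14)) = 121 + (¼)*(-176)*(1 - 2198) = 121 + (¼)*(-176)*(-2197) = 121 + 96668 = 96789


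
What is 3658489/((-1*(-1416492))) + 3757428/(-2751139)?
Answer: 4742645066395/3896966384388 ≈ 1.2170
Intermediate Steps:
3658489/((-1*(-1416492))) + 3757428/(-2751139) = 3658489/1416492 + 3757428*(-1/2751139) = 3658489*(1/1416492) - 3757428/2751139 = 3658489/1416492 - 3757428/2751139 = 4742645066395/3896966384388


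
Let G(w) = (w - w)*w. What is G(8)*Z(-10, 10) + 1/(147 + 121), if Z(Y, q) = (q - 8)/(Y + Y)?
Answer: 1/268 ≈ 0.0037313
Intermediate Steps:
Z(Y, q) = (-8 + q)/(2*Y) (Z(Y, q) = (-8 + q)/((2*Y)) = (-8 + q)*(1/(2*Y)) = (-8 + q)/(2*Y))
G(w) = 0 (G(w) = 0*w = 0)
G(8)*Z(-10, 10) + 1/(147 + 121) = 0*((1/2)*(-8 + 10)/(-10)) + 1/(147 + 121) = 0*((1/2)*(-1/10)*2) + 1/268 = 0*(-1/10) + 1/268 = 0 + 1/268 = 1/268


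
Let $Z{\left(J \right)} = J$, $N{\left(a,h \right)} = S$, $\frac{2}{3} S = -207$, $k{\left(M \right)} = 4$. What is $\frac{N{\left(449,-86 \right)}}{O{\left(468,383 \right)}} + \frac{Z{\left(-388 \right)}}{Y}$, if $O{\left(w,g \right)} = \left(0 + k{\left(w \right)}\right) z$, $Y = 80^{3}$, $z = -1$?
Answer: $\frac{9935903}{128000} \approx 77.624$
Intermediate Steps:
$Y = 512000$
$O{\left(w,g \right)} = -4$ ($O{\left(w,g \right)} = \left(0 + 4\right) \left(-1\right) = 4 \left(-1\right) = -4$)
$S = - \frac{621}{2}$ ($S = \frac{3}{2} \left(-207\right) = - \frac{621}{2} \approx -310.5$)
$N{\left(a,h \right)} = - \frac{621}{2}$
$\frac{N{\left(449,-86 \right)}}{O{\left(468,383 \right)}} + \frac{Z{\left(-388 \right)}}{Y} = - \frac{621}{2 \left(-4\right)} - \frac{388}{512000} = \left(- \frac{621}{2}\right) \left(- \frac{1}{4}\right) - \frac{97}{128000} = \frac{621}{8} - \frac{97}{128000} = \frac{9935903}{128000}$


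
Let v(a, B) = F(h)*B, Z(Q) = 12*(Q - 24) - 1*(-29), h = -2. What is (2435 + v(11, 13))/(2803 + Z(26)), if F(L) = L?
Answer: 803/952 ≈ 0.84349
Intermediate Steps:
Z(Q) = -259 + 12*Q (Z(Q) = 12*(-24 + Q) + 29 = (-288 + 12*Q) + 29 = -259 + 12*Q)
v(a, B) = -2*B
(2435 + v(11, 13))/(2803 + Z(26)) = (2435 - 2*13)/(2803 + (-259 + 12*26)) = (2435 - 26)/(2803 + (-259 + 312)) = 2409/(2803 + 53) = 2409/2856 = 2409*(1/2856) = 803/952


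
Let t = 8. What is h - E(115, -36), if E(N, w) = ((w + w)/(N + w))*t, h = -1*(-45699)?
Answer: 3610797/79 ≈ 45706.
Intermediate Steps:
h = 45699
E(N, w) = 16*w/(N + w) (E(N, w) = ((w + w)/(N + w))*8 = ((2*w)/(N + w))*8 = (2*w/(N + w))*8 = 16*w/(N + w))
h - E(115, -36) = 45699 - 16*(-36)/(115 - 36) = 45699 - 16*(-36)/79 = 45699 - 1*(-576/79) = 45699 + 576/79 = 3610797/79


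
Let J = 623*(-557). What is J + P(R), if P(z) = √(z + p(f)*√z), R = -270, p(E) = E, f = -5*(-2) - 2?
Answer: -347011 + √(-270 + 24*I*√30) ≈ -3.4701e+5 + 16.886*I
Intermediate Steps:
f = 8 (f = 10 - 2 = 8)
J = -347011
P(z) = √(z + 8*√z)
J + P(R) = -347011 + √(-270 + 8*√(-270)) = -347011 + √(-270 + 8*(3*I*√30)) = -347011 + √(-270 + 24*I*√30)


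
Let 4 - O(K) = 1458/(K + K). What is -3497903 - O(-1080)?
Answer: -139916307/40 ≈ -3.4979e+6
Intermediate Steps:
O(K) = 4 - 729/K (O(K) = 4 - 1458/(K + K) = 4 - 1458/(2*K) = 4 - 1458*1/(2*K) = 4 - 729/K)
-3497903 - O(-1080) = -3497903 - (4 - 729/(-1080)) = -3497903 - (4 - 729*(-1/1080)) = -3497903 - (4 + 27/40) = -3497903 - 1*187/40 = -3497903 - 187/40 = -139916307/40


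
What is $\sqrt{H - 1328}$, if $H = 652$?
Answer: $26 i \approx 26.0 i$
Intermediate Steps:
$\sqrt{H - 1328} = \sqrt{652 - 1328} = \sqrt{-676} = 26 i$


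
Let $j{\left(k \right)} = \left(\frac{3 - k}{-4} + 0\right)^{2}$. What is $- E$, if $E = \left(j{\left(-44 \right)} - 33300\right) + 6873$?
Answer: $\frac{420623}{16} \approx 26289.0$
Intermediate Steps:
$j{\left(k \right)} = \left(- \frac{3}{4} + \frac{k}{4}\right)^{2}$ ($j{\left(k \right)} = \left(\left(3 - k\right) \left(- \frac{1}{4}\right) + 0\right)^{2} = \left(\left(- \frac{3}{4} + \frac{k}{4}\right) + 0\right)^{2} = \left(- \frac{3}{4} + \frac{k}{4}\right)^{2}$)
$E = - \frac{420623}{16}$ ($E = \left(\frac{\left(-3 - 44\right)^{2}}{16} - 33300\right) + 6873 = \left(\frac{\left(-47\right)^{2}}{16} - 33300\right) + 6873 = \left(\frac{1}{16} \cdot 2209 - 33300\right) + 6873 = \left(\frac{2209}{16} - 33300\right) + 6873 = - \frac{530591}{16} + 6873 = - \frac{420623}{16} \approx -26289.0$)
$- E = \left(-1\right) \left(- \frac{420623}{16}\right) = \frac{420623}{16}$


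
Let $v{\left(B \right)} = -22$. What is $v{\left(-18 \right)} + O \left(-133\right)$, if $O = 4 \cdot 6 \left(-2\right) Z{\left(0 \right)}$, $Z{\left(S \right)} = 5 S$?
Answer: $-22$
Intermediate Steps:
$O = 0$ ($O = 4 \cdot 6 \left(-2\right) 5 \cdot 0 = 4 \left(-12\right) 0 = \left(-48\right) 0 = 0$)
$v{\left(-18 \right)} + O \left(-133\right) = -22 + 0 \left(-133\right) = -22 + 0 = -22$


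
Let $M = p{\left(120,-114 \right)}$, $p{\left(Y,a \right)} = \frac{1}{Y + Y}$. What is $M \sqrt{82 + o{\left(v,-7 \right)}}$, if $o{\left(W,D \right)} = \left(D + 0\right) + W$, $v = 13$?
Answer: $\frac{\sqrt{22}}{120} \approx 0.039087$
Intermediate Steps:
$p{\left(Y,a \right)} = \frac{1}{2 Y}$
$M = \frac{1}{240}$ ($M = \frac{1}{2 \cdot 120} = \frac{1}{2} \cdot \frac{1}{120} = \frac{1}{240} \approx 0.0041667$)
$o{\left(W,D \right)} = D + W$
$M \sqrt{82 + o{\left(v,-7 \right)}} = \frac{\sqrt{82 + \left(-7 + 13\right)}}{240} = \frac{\sqrt{82 + 6}}{240} = \frac{\sqrt{88}}{240} = \frac{2 \sqrt{22}}{240} = \frac{\sqrt{22}}{120}$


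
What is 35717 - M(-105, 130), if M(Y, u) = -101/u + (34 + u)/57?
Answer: 264647407/7410 ≈ 35715.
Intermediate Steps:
M(Y, u) = 34/57 - 101/u + u/57 (M(Y, u) = -101/u + (34 + u)*(1/57) = -101/u + (34/57 + u/57) = 34/57 - 101/u + u/57)
35717 - M(-105, 130) = 35717 - (-5757 + 130*(34 + 130))/(57*130) = 35717 - (-5757 + 130*164)/(57*130) = 35717 - (-5757 + 21320)/(57*130) = 35717 - 15563/(57*130) = 35717 - 1*15563/7410 = 35717 - 15563/7410 = 264647407/7410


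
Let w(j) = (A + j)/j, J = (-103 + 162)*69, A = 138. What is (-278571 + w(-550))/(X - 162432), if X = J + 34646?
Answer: 76606819/34021625 ≈ 2.2517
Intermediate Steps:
J = 4071 (J = 59*69 = 4071)
X = 38717 (X = 4071 + 34646 = 38717)
w(j) = (138 + j)/j
(-278571 + w(-550))/(X - 162432) = (-278571 + (138 - 550)/(-550))/(38717 - 162432) = (-278571 - 1/550*(-412))/(-123715) = (-278571 + 206/275)*(-1/123715) = -76606819/275*(-1/123715) = 76606819/34021625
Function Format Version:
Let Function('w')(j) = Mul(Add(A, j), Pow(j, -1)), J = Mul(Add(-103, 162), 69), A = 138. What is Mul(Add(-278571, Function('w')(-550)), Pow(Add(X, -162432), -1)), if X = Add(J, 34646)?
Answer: Rational(76606819, 34021625) ≈ 2.2517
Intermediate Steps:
J = 4071 (J = Mul(59, 69) = 4071)
X = 38717 (X = Add(4071, 34646) = 38717)
Function('w')(j) = Mul(Pow(j, -1), Add(138, j)) (Function('w')(j) = Mul(Add(138, j), Pow(j, -1)) = Mul(Pow(j, -1), Add(138, j)))
Mul(Add(-278571, Function('w')(-550)), Pow(Add(X, -162432), -1)) = Mul(Add(-278571, Mul(Pow(-550, -1), Add(138, -550))), Pow(Add(38717, -162432), -1)) = Mul(Add(-278571, Mul(Rational(-1, 550), -412)), Pow(-123715, -1)) = Mul(Add(-278571, Rational(206, 275)), Rational(-1, 123715)) = Mul(Rational(-76606819, 275), Rational(-1, 123715)) = Rational(76606819, 34021625)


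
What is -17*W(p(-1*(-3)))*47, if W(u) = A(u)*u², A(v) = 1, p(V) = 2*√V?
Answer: -9588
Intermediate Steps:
W(u) = u² (W(u) = 1*u² = u²)
-17*W(p(-1*(-3)))*47 = -17*(2*√(-1*(-3)))²*47 = -17*(2*√3)²*47 = -17*12*47 = -204*47 = -9588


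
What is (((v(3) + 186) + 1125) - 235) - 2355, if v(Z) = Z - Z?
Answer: -1279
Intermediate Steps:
v(Z) = 0
(((v(3) + 186) + 1125) - 235) - 2355 = (((0 + 186) + 1125) - 235) - 2355 = ((186 + 1125) - 235) - 2355 = (1311 - 235) - 2355 = 1076 - 2355 = -1279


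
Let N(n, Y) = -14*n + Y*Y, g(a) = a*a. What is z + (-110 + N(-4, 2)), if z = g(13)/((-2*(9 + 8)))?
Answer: -1869/34 ≈ -54.971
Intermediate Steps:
g(a) = a²
N(n, Y) = Y² - 14*n (N(n, Y) = -14*n + Y² = Y² - 14*n)
z = -169/34 (z = 13²/((-2*(9 + 8))) = 169/((-2*17)) = 169/(-34) = 169*(-1/34) = -169/34 ≈ -4.9706)
z + (-110 + N(-4, 2)) = -169/34 + (-110 + (2² - 14*(-4))) = -169/34 + (-110 + (4 + 56)) = -169/34 + (-110 + 60) = -169/34 - 50 = -1869/34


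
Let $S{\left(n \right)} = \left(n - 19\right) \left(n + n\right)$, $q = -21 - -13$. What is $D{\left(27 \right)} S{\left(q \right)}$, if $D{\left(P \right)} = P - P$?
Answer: $0$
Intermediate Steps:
$D{\left(P \right)} = 0$
$q = -8$ ($q = -21 + 13 = -8$)
$S{\left(n \right)} = 2 n \left(-19 + n\right)$ ($S{\left(n \right)} = \left(-19 + n\right) 2 n = 2 n \left(-19 + n\right)$)
$D{\left(27 \right)} S{\left(q \right)} = 0 \cdot 2 \left(-8\right) \left(-19 - 8\right) = 0 \cdot 2 \left(-8\right) \left(-27\right) = 0 \cdot 432 = 0$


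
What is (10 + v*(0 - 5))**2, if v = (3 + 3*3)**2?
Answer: 504100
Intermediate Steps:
v = 144 (v = (3 + 9)**2 = 12**2 = 144)
(10 + v*(0 - 5))**2 = (10 + 144*(0 - 5))**2 = (10 + 144*(-5))**2 = (10 - 720)**2 = (-710)**2 = 504100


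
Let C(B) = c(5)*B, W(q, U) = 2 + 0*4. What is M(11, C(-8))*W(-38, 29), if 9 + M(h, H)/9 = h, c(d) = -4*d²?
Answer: 36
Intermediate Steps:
W(q, U) = 2 (W(q, U) = 2 + 0 = 2)
C(B) = -100*B (C(B) = (-4*5²)*B = (-4*25)*B = -100*B)
M(h, H) = -81 + 9*h
M(11, C(-8))*W(-38, 29) = (-81 + 9*11)*2 = (-81 + 99)*2 = 18*2 = 36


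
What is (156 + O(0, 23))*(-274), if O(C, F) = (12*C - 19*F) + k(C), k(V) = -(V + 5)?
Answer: 78364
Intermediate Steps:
k(V) = -5 - V (k(V) = -(5 + V) = -5 - V)
O(C, F) = -5 - 19*F + 11*C (O(C, F) = (12*C - 19*F) + (-5 - C) = (-19*F + 12*C) + (-5 - C) = -5 - 19*F + 11*C)
(156 + O(0, 23))*(-274) = (156 + (-5 - 19*23 + 11*0))*(-274) = (156 + (-5 - 437 + 0))*(-274) = (156 - 442)*(-274) = -286*(-274) = 78364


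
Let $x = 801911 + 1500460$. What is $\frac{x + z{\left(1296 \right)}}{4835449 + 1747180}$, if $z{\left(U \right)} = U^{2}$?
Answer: $\frac{3981987}{6582629} \approx 0.60492$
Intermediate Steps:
$x = 2302371$
$\frac{x + z{\left(1296 \right)}}{4835449 + 1747180} = \frac{2302371 + 1296^{2}}{4835449 + 1747180} = \frac{2302371 + 1679616}{6582629} = 3981987 \cdot \frac{1}{6582629} = \frac{3981987}{6582629}$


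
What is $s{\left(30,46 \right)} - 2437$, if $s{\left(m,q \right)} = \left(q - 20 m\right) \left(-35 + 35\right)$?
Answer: $-2437$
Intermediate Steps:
$s{\left(m,q \right)} = 0$ ($s{\left(m,q \right)} = \left(q - 20 m\right) 0 = 0$)
$s{\left(30,46 \right)} - 2437 = 0 - 2437 = -2437$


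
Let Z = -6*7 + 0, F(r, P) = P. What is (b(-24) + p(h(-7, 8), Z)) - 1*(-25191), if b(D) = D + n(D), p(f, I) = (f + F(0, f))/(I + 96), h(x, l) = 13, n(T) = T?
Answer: 678874/27 ≈ 25143.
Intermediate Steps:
Z = -42 (Z = -42 + 0 = -42)
p(f, I) = 2*f/(96 + I) (p(f, I) = (f + f)/(I + 96) = (2*f)/(96 + I) = 2*f/(96 + I))
b(D) = 2*D (b(D) = D + D = 2*D)
(b(-24) + p(h(-7, 8), Z)) - 1*(-25191) = (2*(-24) + 2*13/(96 - 42)) - 1*(-25191) = (-48 + 2*13/54) + 25191 = (-48 + 2*13*(1/54)) + 25191 = (-48 + 13/27) + 25191 = -1283/27 + 25191 = 678874/27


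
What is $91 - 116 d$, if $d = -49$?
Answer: $5775$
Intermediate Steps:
$91 - 116 d = 91 - -5684 = 91 + 5684 = 5775$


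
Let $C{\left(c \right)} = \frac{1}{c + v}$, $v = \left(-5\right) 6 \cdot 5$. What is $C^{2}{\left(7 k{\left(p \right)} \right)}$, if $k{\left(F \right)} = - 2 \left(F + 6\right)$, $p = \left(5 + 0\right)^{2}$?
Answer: $\frac{1}{341056} \approx 2.9321 \cdot 10^{-6}$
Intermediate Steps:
$p = 25$ ($p = 5^{2} = 25$)
$v = -150$ ($v = \left(-30\right) 5 = -150$)
$k{\left(F \right)} = -12 - 2 F$ ($k{\left(F \right)} = - 2 \left(6 + F\right) = -12 - 2 F$)
$C{\left(c \right)} = \frac{1}{-150 + c}$ ($C{\left(c \right)} = \frac{1}{c - 150} = \frac{1}{-150 + c}$)
$C^{2}{\left(7 k{\left(p \right)} \right)} = \left(\frac{1}{-150 + 7 \left(-12 - 50\right)}\right)^{2} = \left(\frac{1}{-150 + 7 \left(-62\right)}\right)^{2} = \left(\frac{1}{-150 - 434}\right)^{2} = \left(\frac{1}{-584}\right)^{2} = \left(- \frac{1}{584}\right)^{2} = \frac{1}{341056}$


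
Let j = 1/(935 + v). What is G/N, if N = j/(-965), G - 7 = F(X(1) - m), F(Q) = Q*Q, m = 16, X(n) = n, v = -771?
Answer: -36716320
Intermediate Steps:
j = 1/164 (j = 1/(935 - 771) = 1/164 ≈ 0.0060976)
F(Q) = Q²
G = 232 (G = 7 + (1 - 1*16)² = 7 + (1 - 16)² = 7 + (-15)² = 7 + 225 = 232)
N = -1/158260 (N = (1/164)/(-965) = (1/164)*(-1/965) = -1/158260 ≈ -6.3187e-6)
G/N = 232/(-1/158260) = 232*(-158260) = -36716320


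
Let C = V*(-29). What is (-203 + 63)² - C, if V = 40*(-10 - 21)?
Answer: -16360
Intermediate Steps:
V = -1240 (V = 40*(-31) = -1240)
C = 35960 (C = -1240*(-29) = 35960)
(-203 + 63)² - C = (-203 + 63)² - 1*35960 = (-140)² - 35960 = 19600 - 35960 = -16360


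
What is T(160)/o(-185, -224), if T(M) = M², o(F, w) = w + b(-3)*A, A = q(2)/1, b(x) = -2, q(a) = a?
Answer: -6400/57 ≈ -112.28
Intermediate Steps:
A = 2 (A = 2/1 = 2*1 = 2)
o(F, w) = -4 + w (o(F, w) = w - 2*2 = w - 4 = -4 + w)
T(160)/o(-185, -224) = 160²/(-4 - 224) = 25600/(-228) = 25600*(-1/228) = -6400/57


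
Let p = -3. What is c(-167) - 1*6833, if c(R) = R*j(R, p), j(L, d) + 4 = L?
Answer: 21724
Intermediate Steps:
j(L, d) = -4 + L
c(R) = R*(-4 + R)
c(-167) - 1*6833 = -167*(-4 - 167) - 1*6833 = -167*(-171) - 6833 = 28557 - 6833 = 21724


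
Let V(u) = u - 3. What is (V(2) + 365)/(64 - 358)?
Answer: -26/21 ≈ -1.2381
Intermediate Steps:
V(u) = -3 + u
(V(2) + 365)/(64 - 358) = ((-3 + 2) + 365)/(64 - 358) = (-1 + 365)/(-294) = 364*(-1/294) = -26/21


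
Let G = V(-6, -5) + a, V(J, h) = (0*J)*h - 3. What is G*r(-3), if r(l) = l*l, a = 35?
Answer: 288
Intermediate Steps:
r(l) = l**2
V(J, h) = -3 (V(J, h) = 0*h - 3 = 0 - 3 = -3)
G = 32 (G = -3 + 35 = 32)
G*r(-3) = 32*(-3)**2 = 32*9 = 288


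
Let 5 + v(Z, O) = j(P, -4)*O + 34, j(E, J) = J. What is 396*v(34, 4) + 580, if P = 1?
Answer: 5728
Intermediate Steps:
v(Z, O) = 29 - 4*O (v(Z, O) = -5 + (-4*O + 34) = -5 + (34 - 4*O) = 29 - 4*O)
396*v(34, 4) + 580 = 396*(29 - 4*4) + 580 = 396*(29 - 16) + 580 = 396*13 + 580 = 5148 + 580 = 5728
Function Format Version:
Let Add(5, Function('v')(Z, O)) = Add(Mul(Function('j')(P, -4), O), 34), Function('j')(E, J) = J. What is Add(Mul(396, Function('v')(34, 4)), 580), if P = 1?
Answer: 5728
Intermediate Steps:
Function('v')(Z, O) = Add(29, Mul(-4, O)) (Function('v')(Z, O) = Add(-5, Add(Mul(-4, O), 34)) = Add(-5, Add(34, Mul(-4, O))) = Add(29, Mul(-4, O)))
Add(Mul(396, Function('v')(34, 4)), 580) = Add(Mul(396, Add(29, Mul(-4, 4))), 580) = Add(Mul(396, Add(29, -16)), 580) = Add(Mul(396, 13), 580) = Add(5148, 580) = 5728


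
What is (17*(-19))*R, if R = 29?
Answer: -9367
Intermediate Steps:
(17*(-19))*R = (17*(-19))*29 = -323*29 = -9367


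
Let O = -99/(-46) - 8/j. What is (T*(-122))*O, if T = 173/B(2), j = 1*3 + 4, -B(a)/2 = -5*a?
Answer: -685945/644 ≈ -1065.1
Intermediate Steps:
B(a) = 10*a (B(a) = -(-10)*a = 10*a)
j = 7 (j = 3 + 4 = 7)
O = 325/322 (O = -99/(-46) - 8/7 = -99*(-1/46) - 8*⅐ = 99/46 - 8/7 = 325/322 ≈ 1.0093)
T = 173/20 (T = 173/((10*2)) = 173/20 ≈ 8.6500)
(T*(-122))*O = ((173/20)*(-122))*(325/322) = -10553/10*325/322 = -685945/644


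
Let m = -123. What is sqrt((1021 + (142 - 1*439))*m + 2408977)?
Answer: 5*sqrt(92797) ≈ 1523.1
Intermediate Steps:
sqrt((1021 + (142 - 1*439))*m + 2408977) = sqrt((1021 + (142 - 1*439))*(-123) + 2408977) = sqrt((1021 + (142 - 439))*(-123) + 2408977) = sqrt((1021 - 297)*(-123) + 2408977) = sqrt(724*(-123) + 2408977) = sqrt(-89052 + 2408977) = sqrt(2319925) = 5*sqrt(92797)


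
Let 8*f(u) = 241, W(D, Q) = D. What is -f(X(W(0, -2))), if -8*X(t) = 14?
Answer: -241/8 ≈ -30.125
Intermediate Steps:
X(t) = -7/4 (X(t) = -1/8*14 = -7/4)
f(u) = 241/8 (f(u) = (1/8)*241 = 241/8)
-f(X(W(0, -2))) = -1*241/8 = -241/8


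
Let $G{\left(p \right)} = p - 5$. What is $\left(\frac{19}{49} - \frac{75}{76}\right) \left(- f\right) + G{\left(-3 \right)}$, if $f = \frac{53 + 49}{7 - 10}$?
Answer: $- \frac{52823}{1862} \approx -28.369$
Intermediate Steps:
$f = -34$ ($f = \frac{102}{-3} = 102 \left(- \frac{1}{3}\right) = -34$)
$G{\left(p \right)} = -5 + p$ ($G{\left(p \right)} = p - 5 = -5 + p$)
$\left(\frac{19}{49} - \frac{75}{76}\right) \left(- f\right) + G{\left(-3 \right)} = \left(\frac{19}{49} - \frac{75}{76}\right) \left(\left(-1\right) \left(-34\right)\right) - 8 = \left(19 \cdot \frac{1}{49} - \frac{75}{76}\right) 34 - 8 = \left(\frac{19}{49} - \frac{75}{76}\right) 34 - 8 = \left(- \frac{2231}{3724}\right) 34 - 8 = - \frac{37927}{1862} - 8 = - \frac{52823}{1862}$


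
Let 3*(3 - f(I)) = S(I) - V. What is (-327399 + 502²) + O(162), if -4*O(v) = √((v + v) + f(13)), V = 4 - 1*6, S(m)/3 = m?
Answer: -75395 - √705/6 ≈ -75399.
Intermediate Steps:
S(m) = 3*m
V = -2 (V = 4 - 6 = -2)
f(I) = 7/3 - I (f(I) = 3 - (3*I - 1*(-2))/3 = 3 - (3*I + 2)/3 = 3 - (2 + 3*I)/3 = 3 + (-⅔ - I) = 7/3 - I)
O(v) = -√(-32/3 + 2*v)/4 (O(v) = -√((v + v) + (7/3 - 1*13))/4 = -√(2*v + (7/3 - 13))/4 = -√(2*v - 32/3)/4 = -√(-32/3 + 2*v)/4)
(-327399 + 502²) + O(162) = (-327399 + 502²) - √(-96 + 18*162)/12 = (-327399 + 252004) - √(-96 + 2916)/12 = -75395 - √705/6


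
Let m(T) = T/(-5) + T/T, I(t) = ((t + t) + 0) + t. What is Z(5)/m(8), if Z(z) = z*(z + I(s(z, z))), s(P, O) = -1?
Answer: -50/3 ≈ -16.667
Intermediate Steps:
I(t) = 3*t (I(t) = (2*t + 0) + t = 2*t + t = 3*t)
m(T) = 1 - T/5 (m(T) = T*(-⅕) + 1 = -T/5 + 1 = 1 - T/5)
Z(z) = z*(-3 + z) (Z(z) = z*(z + 3*(-1)) = z*(z - 3) = z*(-3 + z))
Z(5)/m(8) = (5*(-3 + 5))/(1 - ⅕*8) = (5*2)/(1 - 8/5) = 10/(-⅗) = 10*(-5/3) = -50/3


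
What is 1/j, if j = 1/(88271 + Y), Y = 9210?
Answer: 97481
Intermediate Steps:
j = 1/97481 (j = 1/(88271 + 9210) = 1/97481 ≈ 1.0258e-5)
1/j = 1/(1/97481) = 97481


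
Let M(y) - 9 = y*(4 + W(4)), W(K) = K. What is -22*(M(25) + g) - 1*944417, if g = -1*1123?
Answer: -924309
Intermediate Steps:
g = -1123
M(y) = 9 + 8*y (M(y) = 9 + y*(4 + 4) = 9 + y*8 = 9 + 8*y)
-22*(M(25) + g) - 1*944417 = -22*((9 + 8*25) - 1123) - 1*944417 = -22*((9 + 200) - 1123) - 944417 = -22*(209 - 1123) - 944417 = -22*(-914) - 944417 = 20108 - 944417 = -924309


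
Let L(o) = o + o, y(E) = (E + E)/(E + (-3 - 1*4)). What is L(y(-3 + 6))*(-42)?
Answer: 126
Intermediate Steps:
y(E) = 2*E/(-7 + E) (y(E) = (2*E)/(E + (-3 - 4)) = (2*E)/(E - 7) = (2*E)/(-7 + E) = 2*E/(-7 + E))
L(o) = 2*o
L(y(-3 + 6))*(-42) = (2*(2*(-3 + 6)/(-7 + (-3 + 6))))*(-42) = (2*(2*3/(-7 + 3)))*(-42) = (2*(2*3/(-4)))*(-42) = (2*(2*3*(-¼)))*(-42) = (2*(-3/2))*(-42) = -3*(-42) = 126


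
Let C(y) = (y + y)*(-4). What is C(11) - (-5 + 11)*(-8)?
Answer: -40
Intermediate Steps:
C(y) = -8*y (C(y) = (2*y)*(-4) = -8*y)
C(11) - (-5 + 11)*(-8) = -8*11 - (-5 + 11)*(-8) = -88 - 6*(-8) = -88 - 1*(-48) = -88 + 48 = -40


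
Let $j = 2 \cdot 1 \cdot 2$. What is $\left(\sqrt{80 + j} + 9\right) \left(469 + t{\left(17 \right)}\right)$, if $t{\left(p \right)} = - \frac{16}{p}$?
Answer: $\frac{71613}{17} + \frac{15914 \sqrt{21}}{17} \approx 8502.4$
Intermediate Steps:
$j = 4$ ($j = 2 \cdot 2 = 4$)
$\left(\sqrt{80 + j} + 9\right) \left(469 + t{\left(17 \right)}\right) = \left(\sqrt{80 + 4} + 9\right) \left(469 - \frac{16}{17}\right) = \left(\sqrt{84} + 9\right) \left(469 - \frac{16}{17}\right) = \left(2 \sqrt{21} + 9\right) \left(469 - \frac{16}{17}\right) = \left(9 + 2 \sqrt{21}\right) \frac{7957}{17} = \frac{71613}{17} + \frac{15914 \sqrt{21}}{17}$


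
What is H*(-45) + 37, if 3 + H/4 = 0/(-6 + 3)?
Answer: 577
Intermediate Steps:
H = -12 (H = -12 + 4*(0/(-6 + 3)) = -12 + 4*(0/(-3)) = -12 + 4*(0*(-1/3)) = -12 + 4*0 = -12 + 0 = -12)
H*(-45) + 37 = -12*(-45) + 37 = 540 + 37 = 577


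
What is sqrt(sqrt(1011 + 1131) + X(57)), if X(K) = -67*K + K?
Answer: sqrt(-3762 + 3*sqrt(238)) ≈ 60.957*I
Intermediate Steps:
X(K) = -66*K
sqrt(sqrt(1011 + 1131) + X(57)) = sqrt(sqrt(1011 + 1131) - 66*57) = sqrt(sqrt(2142) - 3762) = sqrt(3*sqrt(238) - 3762) = sqrt(-3762 + 3*sqrt(238))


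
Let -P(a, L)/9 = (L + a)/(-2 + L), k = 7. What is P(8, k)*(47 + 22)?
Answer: -1863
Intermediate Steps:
P(a, L) = -9*(L + a)/(-2 + L)
P(8, k)*(47 + 22) = (9*(-1*7 - 1*8)/(-2 + 7))*(47 + 22) = (9*(-7 - 8)/5)*69 = (9*(⅕)*(-15))*69 = -27*69 = -1863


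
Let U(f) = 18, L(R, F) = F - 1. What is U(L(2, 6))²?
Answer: 324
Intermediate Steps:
L(R, F) = -1 + F
U(L(2, 6))² = 18² = 324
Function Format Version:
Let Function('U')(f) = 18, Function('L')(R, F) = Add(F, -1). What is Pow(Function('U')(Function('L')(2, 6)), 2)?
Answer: 324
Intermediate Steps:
Function('L')(R, F) = Add(-1, F)
Pow(Function('U')(Function('L')(2, 6)), 2) = Pow(18, 2) = 324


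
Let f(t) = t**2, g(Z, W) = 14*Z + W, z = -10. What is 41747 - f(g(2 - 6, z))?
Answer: 37391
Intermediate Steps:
g(Z, W) = W + 14*Z
41747 - f(g(2 - 6, z)) = 41747 - (-10 + 14*(2 - 6))**2 = 41747 - (-10 + 14*(-4))**2 = 41747 - (-10 - 56)**2 = 41747 - 1*(-66)**2 = 41747 - 1*4356 = 41747 - 4356 = 37391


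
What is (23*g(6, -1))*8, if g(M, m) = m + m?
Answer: -368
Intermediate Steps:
g(M, m) = 2*m
(23*g(6, -1))*8 = (23*(2*(-1)))*8 = (23*(-2))*8 = -46*8 = -368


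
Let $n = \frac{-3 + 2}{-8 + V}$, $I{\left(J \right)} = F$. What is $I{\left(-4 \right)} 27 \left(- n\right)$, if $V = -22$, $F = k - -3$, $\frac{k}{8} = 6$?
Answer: $- \frac{459}{10} \approx -45.9$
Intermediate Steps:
$k = 48$ ($k = 8 \cdot 6 = 48$)
$F = 51$ ($F = 48 - -3 = 48 + 3 = 51$)
$I{\left(J \right)} = 51$
$n = \frac{1}{30}$ ($n = \frac{-3 + 2}{-8 - 22} = - \frac{1}{-30} = \left(-1\right) \left(- \frac{1}{30}\right) = \frac{1}{30} \approx 0.033333$)
$I{\left(-4 \right)} 27 \left(- n\right) = 51 \cdot 27 \left(\left(-1\right) \frac{1}{30}\right) = 1377 \left(- \frac{1}{30}\right) = - \frac{459}{10}$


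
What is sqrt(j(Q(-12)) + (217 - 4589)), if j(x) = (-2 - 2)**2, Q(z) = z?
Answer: 66*I ≈ 66.0*I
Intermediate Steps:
j(x) = 16 (j(x) = (-4)**2 = 16)
sqrt(j(Q(-12)) + (217 - 4589)) = sqrt(16 + (217 - 4589)) = sqrt(16 - 4372) = sqrt(-4356) = 66*I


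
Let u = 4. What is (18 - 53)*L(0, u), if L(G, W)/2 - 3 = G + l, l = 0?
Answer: -210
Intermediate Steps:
L(G, W) = 6 + 2*G (L(G, W) = 6 + 2*(G + 0) = 6 + 2*G)
(18 - 53)*L(0, u) = (18 - 53)*(6 + 2*0) = -35*(6 + 0) = -35*6 = -210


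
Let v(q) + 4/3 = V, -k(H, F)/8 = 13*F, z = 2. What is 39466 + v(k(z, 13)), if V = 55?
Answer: 118559/3 ≈ 39520.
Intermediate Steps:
k(H, F) = -104*F
v(q) = 161/3 (v(q) = -4/3 + 55 = 161/3)
39466 + v(k(z, 13)) = 39466 + 161/3 = 118559/3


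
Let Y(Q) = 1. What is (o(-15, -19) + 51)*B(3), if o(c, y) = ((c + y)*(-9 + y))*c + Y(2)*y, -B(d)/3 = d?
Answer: 128232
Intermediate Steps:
B(d) = -3*d
o(c, y) = y + c*(-9 + y)*(c + y) (o(c, y) = ((c + y)*(-9 + y))*c + 1*y = ((-9 + y)*(c + y))*c + y = c*(-9 + y)*(c + y) + y = y + c*(-9 + y)*(c + y))
(o(-15, -19) + 51)*B(3) = ((-19 - 9*(-15)² - 15*(-19)² - 19*(-15)² - 9*(-15)*(-19)) + 51)*(-3*3) = ((-19 - 9*225 - 15*361 - 19*225 - 2565) + 51)*(-9) = ((-19 - 2025 - 5415 - 4275 - 2565) + 51)*(-9) = (-14299 + 51)*(-9) = -14248*(-9) = 128232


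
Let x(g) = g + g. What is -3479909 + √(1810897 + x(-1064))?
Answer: -3479909 + √1808769 ≈ -3.4786e+6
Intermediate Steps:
x(g) = 2*g
-3479909 + √(1810897 + x(-1064)) = -3479909 + √(1810897 + 2*(-1064)) = -3479909 + √(1810897 - 2128) = -3479909 + √1808769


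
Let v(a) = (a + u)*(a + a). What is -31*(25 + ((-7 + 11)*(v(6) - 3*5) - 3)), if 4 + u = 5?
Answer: -9238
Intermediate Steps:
u = 1 (u = -4 + 5 = 1)
v(a) = 2*a*(1 + a) (v(a) = (a + 1)*(a + a) = (1 + a)*(2*a) = 2*a*(1 + a))
-31*(25 + ((-7 + 11)*(v(6) - 3*5) - 3)) = -31*(25 + ((-7 + 11)*(2*6*(1 + 6) - 3*5) - 3)) = -31*(25 + (4*(2*6*7 - 15) - 3)) = -31*(25 + (4*(84 - 15) - 3)) = -31*(25 + (4*69 - 3)) = -31*(25 + (276 - 3)) = -31*(25 + 273) = -31*298 = -9238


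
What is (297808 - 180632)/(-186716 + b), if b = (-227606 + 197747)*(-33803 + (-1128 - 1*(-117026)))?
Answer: -117176/2451461321 ≈ -4.7798e-5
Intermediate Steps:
b = -2451274605 (b = -29859*(-33803 + (-1128 + 117026)) = -29859*(-33803 + 115898) = -29859*82095 = -2451274605)
(297808 - 180632)/(-186716 + b) = (297808 - 180632)/(-186716 - 2451274605) = 117176/(-2451461321) = 117176*(-1/2451461321) = -117176/2451461321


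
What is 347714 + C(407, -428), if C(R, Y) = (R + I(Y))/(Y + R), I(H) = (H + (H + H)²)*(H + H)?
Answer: 211385745/7 ≈ 3.0198e+7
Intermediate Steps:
I(H) = 2*H*(H + 4*H²) (I(H) = (H + (2*H)²)*(2*H) = (H + 4*H²)*(2*H) = 2*H*(H + 4*H²))
C(R, Y) = (R + Y²*(2 + 8*Y))/(R + Y) (C(R, Y) = (R + Y²*(2 + 8*Y))/(Y + R) = (R + Y²*(2 + 8*Y))/(R + Y))
347714 + C(407, -428) = 347714 + (407 + (-428)²*(2 + 8*(-428)))/(407 - 428) = 347714 + (407 + 183184*(2 - 3424))/(-21) = 347714 - (407 + 183184*(-3422))/21 = 347714 - (407 - 626855648)/21 = 347714 - 1/21*(-626855241) = 347714 + 208951747/7 = 211385745/7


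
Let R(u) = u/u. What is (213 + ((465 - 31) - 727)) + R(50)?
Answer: -79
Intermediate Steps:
R(u) = 1
(213 + ((465 - 31) - 727)) + R(50) = (213 + ((465 - 31) - 727)) + 1 = (213 + (434 - 727)) + 1 = (213 - 293) + 1 = -80 + 1 = -79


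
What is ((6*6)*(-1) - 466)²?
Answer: 252004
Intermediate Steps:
((6*6)*(-1) - 466)² = (36*(-1) - 466)² = (-36 - 466)² = (-502)² = 252004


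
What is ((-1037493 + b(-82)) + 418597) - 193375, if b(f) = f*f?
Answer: -805547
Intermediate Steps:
b(f) = f²
((-1037493 + b(-82)) + 418597) - 193375 = ((-1037493 + (-82)²) + 418597) - 193375 = ((-1037493 + 6724) + 418597) - 193375 = (-1030769 + 418597) - 193375 = -612172 - 193375 = -805547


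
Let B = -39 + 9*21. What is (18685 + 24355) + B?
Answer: 43190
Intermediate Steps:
B = 150 (B = -39 + 189 = 150)
(18685 + 24355) + B = (18685 + 24355) + 150 = 43040 + 150 = 43190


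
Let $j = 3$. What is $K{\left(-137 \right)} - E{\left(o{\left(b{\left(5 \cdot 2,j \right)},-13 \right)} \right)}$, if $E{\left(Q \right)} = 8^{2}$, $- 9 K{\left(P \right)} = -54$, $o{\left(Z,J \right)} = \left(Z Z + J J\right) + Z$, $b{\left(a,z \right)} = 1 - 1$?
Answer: $-58$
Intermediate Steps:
$b{\left(a,z \right)} = 0$
$o{\left(Z,J \right)} = Z + J^{2} + Z^{2}$ ($o{\left(Z,J \right)} = \left(Z^{2} + J^{2}\right) + Z = \left(J^{2} + Z^{2}\right) + Z = Z + J^{2} + Z^{2}$)
$K{\left(P \right)} = 6$ ($K{\left(P \right)} = \left(- \frac{1}{9}\right) \left(-54\right) = 6$)
$E{\left(Q \right)} = 64$
$K{\left(-137 \right)} - E{\left(o{\left(b{\left(5 \cdot 2,j \right)},-13 \right)} \right)} = 6 - 64 = -58$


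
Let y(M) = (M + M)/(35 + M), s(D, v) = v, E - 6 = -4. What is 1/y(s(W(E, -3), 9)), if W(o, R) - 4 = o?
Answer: 22/9 ≈ 2.4444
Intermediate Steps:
E = 2 (E = 6 - 4 = 2)
W(o, R) = 4 + o
y(M) = 2*M/(35 + M) (y(M) = (2*M)/(35 + M) = 2*M/(35 + M))
1/y(s(W(E, -3), 9)) = 1/(2*9/(35 + 9)) = 1/(2*9/44) = 1/(2*9*(1/44)) = 1/(9/22) = 22/9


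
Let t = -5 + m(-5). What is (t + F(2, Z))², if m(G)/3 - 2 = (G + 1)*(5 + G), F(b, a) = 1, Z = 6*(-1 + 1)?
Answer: 4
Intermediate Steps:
Z = 0 (Z = 6*0 = 0)
m(G) = 6 + 3*(1 + G)*(5 + G) (m(G) = 6 + 3*((G + 1)*(5 + G)) = 6 + 3*((1 + G)*(5 + G)) = 6 + 3*(1 + G)*(5 + G))
t = 1 (t = -5 + (21 + 3*(-5)² + 18*(-5)) = -5 + (21 + 3*25 - 90) = -5 + (21 + 75 - 90) = -5 + 6 = 1)
(t + F(2, Z))² = (1 + 1)² = 2² = 4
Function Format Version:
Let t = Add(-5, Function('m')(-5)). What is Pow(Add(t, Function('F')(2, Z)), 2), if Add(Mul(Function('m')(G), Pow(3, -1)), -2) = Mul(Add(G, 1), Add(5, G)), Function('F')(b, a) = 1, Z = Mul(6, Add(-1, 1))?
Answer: 4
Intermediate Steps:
Z = 0 (Z = Mul(6, 0) = 0)
Function('m')(G) = Add(6, Mul(3, Add(1, G), Add(5, G))) (Function('m')(G) = Add(6, Mul(3, Mul(Add(G, 1), Add(5, G)))) = Add(6, Mul(3, Mul(Add(1, G), Add(5, G)))) = Add(6, Mul(3, Add(1, G), Add(5, G))))
t = 1 (t = Add(-5, Add(21, Mul(3, Pow(-5, 2)), Mul(18, -5))) = Add(-5, Add(21, Mul(3, 25), -90)) = Add(-5, Add(21, 75, -90)) = Add(-5, 6) = 1)
Pow(Add(t, Function('F')(2, Z)), 2) = Pow(Add(1, 1), 2) = Pow(2, 2) = 4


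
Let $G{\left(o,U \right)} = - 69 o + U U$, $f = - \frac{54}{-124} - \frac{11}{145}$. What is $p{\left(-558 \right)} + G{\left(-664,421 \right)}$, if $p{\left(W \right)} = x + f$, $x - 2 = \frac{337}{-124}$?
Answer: $\frac{4010558421}{17980} \approx 2.2306 \cdot 10^{5}$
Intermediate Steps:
$f = \frac{3233}{8990}$ ($f = \left(-54\right) \left(- \frac{1}{124}\right) - \frac{11}{145} = \frac{27}{62} - \frac{11}{145} = \frac{3233}{8990} \approx 0.35962$)
$x = - \frac{89}{124}$ ($x = 2 + \frac{337}{-124} = 2 + 337 \left(- \frac{1}{124}\right) = 2 - \frac{337}{124} = - \frac{89}{124} \approx -0.71774$)
$G{\left(o,U \right)} = U^{2} - 69 o$ ($G{\left(o,U \right)} = - 69 o + U^{2} = U^{2} - 69 o$)
$p{\left(W \right)} = - \frac{6439}{17980}$ ($p{\left(W \right)} = - \frac{89}{124} + \frac{3233}{8990} = - \frac{6439}{17980}$)
$p{\left(-558 \right)} + G{\left(-664,421 \right)} = - \frac{6439}{17980} - \left(-45816 - 421^{2}\right) = - \frac{6439}{17980} + \left(177241 + 45816\right) = - \frac{6439}{17980} + 223057 = \frac{4010558421}{17980}$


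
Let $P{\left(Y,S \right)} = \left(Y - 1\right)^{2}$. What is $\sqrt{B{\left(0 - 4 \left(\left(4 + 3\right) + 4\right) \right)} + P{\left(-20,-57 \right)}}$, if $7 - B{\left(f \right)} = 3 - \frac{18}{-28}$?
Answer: $\frac{\sqrt{87094}}{14} \approx 21.08$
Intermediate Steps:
$P{\left(Y,S \right)} = \left(-1 + Y\right)^{2}$
$B{\left(f \right)} = \frac{47}{14}$ ($B{\left(f \right)} = 7 - \left(3 - \frac{18}{-28}\right) = 7 - \left(3 - - \frac{9}{14}\right) = 7 - \left(3 + \frac{9}{14}\right) = 7 - \frac{51}{14} = \frac{47}{14}$)
$\sqrt{B{\left(0 - 4 \left(\left(4 + 3\right) + 4\right) \right)} + P{\left(-20,-57 \right)}} = \sqrt{\frac{47}{14} + \left(-1 - 20\right)^{2}} = \sqrt{\frac{47}{14} + \left(-21\right)^{2}} = \sqrt{\frac{47}{14} + 441} = \sqrt{\frac{6221}{14}} = \frac{\sqrt{87094}}{14}$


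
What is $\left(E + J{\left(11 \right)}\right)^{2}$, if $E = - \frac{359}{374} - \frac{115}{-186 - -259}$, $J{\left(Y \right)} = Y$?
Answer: $\frac{53409521025}{745399204} \approx 71.652$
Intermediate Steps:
$E = - \frac{69217}{27302}$ ($E = \left(-359\right) \frac{1}{374} - \frac{115}{-186 + 259} = - \frac{359}{374} - \frac{115}{73} = - \frac{69217}{27302} \approx -2.5352$)
$\left(E + J{\left(11 \right)}\right)^{2} = \left(- \frac{69217}{27302} + 11\right)^{2} = \left(\frac{231105}{27302}\right)^{2} = \frac{53409521025}{745399204}$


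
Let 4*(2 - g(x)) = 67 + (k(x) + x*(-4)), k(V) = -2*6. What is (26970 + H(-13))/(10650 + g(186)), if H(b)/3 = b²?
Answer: 109908/43297 ≈ 2.5385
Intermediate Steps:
k(V) = -12
g(x) = -47/4 + x (g(x) = 2 - (67 + (-12 + x*(-4)))/4 = 2 - (67 + (-12 - 4*x))/4 = 2 - (55 - 4*x)/4 = 2 + (-55/4 + x) = -47/4 + x)
H(b) = 3*b²
(26970 + H(-13))/(10650 + g(186)) = (26970 + 3*(-13)²)/(10650 + (-47/4 + 186)) = (26970 + 3*169)/(10650 + 697/4) = (26970 + 507)/(43297/4) = 27477*(4/43297) = 109908/43297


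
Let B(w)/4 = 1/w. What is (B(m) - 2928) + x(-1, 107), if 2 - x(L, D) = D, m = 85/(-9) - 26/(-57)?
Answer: -4662405/1537 ≈ -3033.4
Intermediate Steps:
m = -1537/171 (m = 85*(-⅑) - 26*(-1/57) = -85/9 + 26/57 = -1537/171 ≈ -8.9883)
x(L, D) = 2 - D
B(w) = 4/w
(B(m) - 2928) + x(-1, 107) = (4/(-1537/171) - 2928) + (2 - 1*107) = (4*(-171/1537) - 2928) + (2 - 107) = (-684/1537 - 2928) - 105 = -4501020/1537 - 105 = -4662405/1537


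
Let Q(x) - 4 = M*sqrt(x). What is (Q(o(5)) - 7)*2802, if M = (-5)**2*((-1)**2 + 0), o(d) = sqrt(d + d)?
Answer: -8406 + 70050*10**(1/4) ≈ 1.1616e+5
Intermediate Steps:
o(d) = sqrt(2)*sqrt(d) (o(d) = sqrt(2*d) = sqrt(2)*sqrt(d))
M = 25 (M = 25*(1 + 0) = 25*1 = 25)
Q(x) = 4 + 25*sqrt(x)
(Q(o(5)) - 7)*2802 = ((4 + 25*sqrt(sqrt(2)*sqrt(5))) - 7)*2802 = ((4 + 25*sqrt(sqrt(10))) - 7)*2802 = ((4 + 25*10**(1/4)) - 7)*2802 = (-3 + 25*10**(1/4))*2802 = -8406 + 70050*10**(1/4)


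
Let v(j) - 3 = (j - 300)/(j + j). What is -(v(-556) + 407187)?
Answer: -56599517/139 ≈ -4.0719e+5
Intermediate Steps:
v(j) = 3 + (-300 + j)/(2*j) (v(j) = 3 + (j - 300)/(j + j) = 3 + (-300 + j)/((2*j)) = 3 + (-300 + j)*(1/(2*j)) = 3 + (-300 + j)/(2*j))
-(v(-556) + 407187) = -((7/2 - 150/(-556)) + 407187) = -((7/2 - 150*(-1/556)) + 407187) = -((7/2 + 75/278) + 407187) = -(524/139 + 407187) = -1*56599517/139 = -56599517/139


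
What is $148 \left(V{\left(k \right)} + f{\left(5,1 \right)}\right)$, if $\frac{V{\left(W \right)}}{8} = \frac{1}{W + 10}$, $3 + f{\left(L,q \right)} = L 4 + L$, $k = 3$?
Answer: $\frac{43512}{13} \approx 3347.1$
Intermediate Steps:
$f{\left(L,q \right)} = -3 + 5 L$ ($f{\left(L,q \right)} = -3 + \left(L 4 + L\right) = -3 + \left(4 L + L\right) = -3 + 5 L$)
$V{\left(W \right)} = \frac{8}{10 + W}$ ($V{\left(W \right)} = \frac{8}{W + 10} = \frac{8}{10 + W}$)
$148 \left(V{\left(k \right)} + f{\left(5,1 \right)}\right) = 148 \left(\frac{8}{10 + 3} + \left(-3 + 5 \cdot 5\right)\right) = 148 \left(\frac{8}{13} + \left(-3 + 25\right)\right) = 148 \left(8 \cdot \frac{1}{13} + 22\right) = 148 \left(\frac{8}{13} + 22\right) = 148 \cdot \frac{294}{13} = \frac{43512}{13}$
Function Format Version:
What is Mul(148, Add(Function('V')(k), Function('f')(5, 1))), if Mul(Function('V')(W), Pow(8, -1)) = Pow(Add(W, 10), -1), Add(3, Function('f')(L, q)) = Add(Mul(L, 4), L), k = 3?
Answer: Rational(43512, 13) ≈ 3347.1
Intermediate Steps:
Function('f')(L, q) = Add(-3, Mul(5, L)) (Function('f')(L, q) = Add(-3, Add(Mul(L, 4), L)) = Add(-3, Add(Mul(4, L), L)) = Add(-3, Mul(5, L)))
Function('V')(W) = Mul(8, Pow(Add(10, W), -1)) (Function('V')(W) = Mul(8, Pow(Add(W, 10), -1)) = Mul(8, Pow(Add(10, W), -1)))
Mul(148, Add(Function('V')(k), Function('f')(5, 1))) = Mul(148, Add(Mul(8, Pow(Add(10, 3), -1)), Add(-3, Mul(5, 5)))) = Mul(148, Add(Mul(8, Pow(13, -1)), Add(-3, 25))) = Mul(148, Add(Mul(8, Rational(1, 13)), 22)) = Mul(148, Add(Rational(8, 13), 22)) = Mul(148, Rational(294, 13)) = Rational(43512, 13)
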